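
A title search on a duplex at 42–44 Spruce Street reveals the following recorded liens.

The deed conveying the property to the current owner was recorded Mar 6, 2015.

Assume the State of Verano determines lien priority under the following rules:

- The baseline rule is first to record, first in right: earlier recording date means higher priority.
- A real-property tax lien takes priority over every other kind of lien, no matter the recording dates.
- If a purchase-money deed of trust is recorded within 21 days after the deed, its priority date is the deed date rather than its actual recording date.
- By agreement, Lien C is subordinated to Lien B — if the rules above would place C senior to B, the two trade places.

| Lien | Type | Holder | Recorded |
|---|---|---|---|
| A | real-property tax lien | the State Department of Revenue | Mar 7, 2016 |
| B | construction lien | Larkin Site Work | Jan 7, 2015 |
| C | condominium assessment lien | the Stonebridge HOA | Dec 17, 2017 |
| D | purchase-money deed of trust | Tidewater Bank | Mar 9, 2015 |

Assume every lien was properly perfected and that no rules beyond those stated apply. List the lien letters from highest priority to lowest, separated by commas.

A, B, D, C

Effective dates: D relates back to the deed date Mar 6, 2015.
A, as a real-property tax lien, has superpriority and ranks first.
The other liens, earliest effective date first: B (Jan 7, 2015), D (Mar 6, 2015), C (Dec 17, 2017).
Since C is not senior to B, the subordination leaves the order unchanged.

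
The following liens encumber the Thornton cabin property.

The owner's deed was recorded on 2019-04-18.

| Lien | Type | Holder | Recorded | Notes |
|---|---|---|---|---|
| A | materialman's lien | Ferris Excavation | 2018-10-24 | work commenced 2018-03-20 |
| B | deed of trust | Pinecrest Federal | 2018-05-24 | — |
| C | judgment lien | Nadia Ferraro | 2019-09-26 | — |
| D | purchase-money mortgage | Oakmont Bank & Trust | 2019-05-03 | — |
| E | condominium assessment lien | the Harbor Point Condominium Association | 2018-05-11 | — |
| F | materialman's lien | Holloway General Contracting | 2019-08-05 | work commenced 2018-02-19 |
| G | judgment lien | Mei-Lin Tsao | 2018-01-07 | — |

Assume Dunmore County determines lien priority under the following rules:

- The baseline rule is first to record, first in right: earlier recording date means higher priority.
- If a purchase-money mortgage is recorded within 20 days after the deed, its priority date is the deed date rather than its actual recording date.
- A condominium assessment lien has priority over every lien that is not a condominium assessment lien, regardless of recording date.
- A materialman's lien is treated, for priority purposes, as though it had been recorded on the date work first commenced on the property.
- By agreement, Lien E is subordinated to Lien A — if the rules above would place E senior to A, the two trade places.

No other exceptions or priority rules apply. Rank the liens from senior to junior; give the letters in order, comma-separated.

First, effective dates: A is treated as recorded 2018-03-20, the work-commencement date; D relates back to the deed date 2019-04-18; F's effective date is 2018-02-19, when work began.
E is a condominium assessment lien and takes priority over every other lien.
Remaining liens by effective date: G (2018-01-07), F (2018-02-19), A (2018-03-20), B (2018-05-24), D (2019-04-18), C (2019-09-26).
The subordination applies — E was senior to A — so E and A swap.

A, G, F, E, B, D, C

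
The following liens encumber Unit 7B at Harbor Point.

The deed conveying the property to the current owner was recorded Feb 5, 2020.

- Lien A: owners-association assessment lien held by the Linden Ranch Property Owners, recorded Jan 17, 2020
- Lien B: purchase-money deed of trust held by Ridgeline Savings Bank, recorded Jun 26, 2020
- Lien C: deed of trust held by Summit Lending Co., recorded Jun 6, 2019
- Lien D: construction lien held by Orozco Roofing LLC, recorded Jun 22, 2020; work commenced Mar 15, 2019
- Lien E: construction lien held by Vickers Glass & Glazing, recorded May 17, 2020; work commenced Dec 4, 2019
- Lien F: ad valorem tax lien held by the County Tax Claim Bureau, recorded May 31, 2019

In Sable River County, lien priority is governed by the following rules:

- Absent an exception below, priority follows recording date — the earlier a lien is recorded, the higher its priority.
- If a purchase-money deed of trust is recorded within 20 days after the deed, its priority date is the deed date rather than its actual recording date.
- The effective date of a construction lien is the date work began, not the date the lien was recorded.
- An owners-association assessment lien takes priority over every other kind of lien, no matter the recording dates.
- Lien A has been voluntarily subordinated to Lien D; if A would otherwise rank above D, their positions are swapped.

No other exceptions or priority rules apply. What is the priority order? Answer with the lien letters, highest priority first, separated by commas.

D, A, F, C, E, B

Adjusting effective dates: B was recorded 142 days after the deed — beyond 20 days — so no relation-back applies; D relates back to Mar 15, 2019 (work commenced); E is treated as recorded Dec 4, 2019, the work-commencement date.
A is an owners-association assessment lien, so it outranks all other liens regardless of date.
Among the remaining liens, by effective date: D (Mar 15, 2019), F (May 31, 2019), C (Jun 6, 2019), E (Dec 4, 2019), B (Jun 26, 2020).
Because A would otherwise rank above D, the subordination swaps them.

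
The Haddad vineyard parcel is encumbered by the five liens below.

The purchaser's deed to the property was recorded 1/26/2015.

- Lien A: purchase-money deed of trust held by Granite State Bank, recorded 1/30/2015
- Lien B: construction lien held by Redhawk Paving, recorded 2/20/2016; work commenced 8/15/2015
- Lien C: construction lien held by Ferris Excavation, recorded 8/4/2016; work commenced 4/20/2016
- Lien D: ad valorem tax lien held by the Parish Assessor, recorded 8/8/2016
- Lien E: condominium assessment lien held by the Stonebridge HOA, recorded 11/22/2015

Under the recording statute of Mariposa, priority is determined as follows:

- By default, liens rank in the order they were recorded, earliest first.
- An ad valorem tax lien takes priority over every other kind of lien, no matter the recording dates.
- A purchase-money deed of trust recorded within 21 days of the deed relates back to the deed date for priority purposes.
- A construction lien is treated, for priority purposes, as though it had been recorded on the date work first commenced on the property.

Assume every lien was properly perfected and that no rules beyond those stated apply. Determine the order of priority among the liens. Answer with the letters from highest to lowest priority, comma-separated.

Effective dates: A's effective date is the deed date, 1/26/2015; B is treated as recorded 8/15/2015, the work-commencement date; C's effective date is 4/20/2016, when work began.
D is an ad valorem tax lien and takes priority over every other lien.
Remaining liens by effective date: A (1/26/2015), B (8/15/2015), E (11/22/2015), C (4/20/2016).

D, A, B, E, C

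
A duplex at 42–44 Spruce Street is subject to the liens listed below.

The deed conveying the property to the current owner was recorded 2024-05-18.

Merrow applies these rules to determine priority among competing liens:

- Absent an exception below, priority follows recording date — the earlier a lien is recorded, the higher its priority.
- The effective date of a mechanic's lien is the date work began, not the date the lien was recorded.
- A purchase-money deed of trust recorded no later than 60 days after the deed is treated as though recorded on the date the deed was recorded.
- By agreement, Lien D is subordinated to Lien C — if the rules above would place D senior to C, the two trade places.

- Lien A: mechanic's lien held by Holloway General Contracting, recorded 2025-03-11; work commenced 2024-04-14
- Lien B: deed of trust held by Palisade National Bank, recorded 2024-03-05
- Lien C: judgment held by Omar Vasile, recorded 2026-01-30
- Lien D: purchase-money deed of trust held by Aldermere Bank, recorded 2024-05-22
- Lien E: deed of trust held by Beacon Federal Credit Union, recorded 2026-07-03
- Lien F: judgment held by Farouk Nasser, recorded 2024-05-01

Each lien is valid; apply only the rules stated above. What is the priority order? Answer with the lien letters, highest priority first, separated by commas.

Effective dates after the stated exceptions: A is treated as recorded 2024-04-14, the work-commencement date; D was recorded within the 60-day window, so its effective date is the deed date 2024-05-18.
Sorted by effective date: B (2024-03-05), A (2024-04-14), F (2024-05-01), D (2024-05-18), C (2026-01-30), E (2026-07-03).
D would otherwise be senior to C, so under the subordination agreement D and C exchange positions.

B, A, F, C, D, E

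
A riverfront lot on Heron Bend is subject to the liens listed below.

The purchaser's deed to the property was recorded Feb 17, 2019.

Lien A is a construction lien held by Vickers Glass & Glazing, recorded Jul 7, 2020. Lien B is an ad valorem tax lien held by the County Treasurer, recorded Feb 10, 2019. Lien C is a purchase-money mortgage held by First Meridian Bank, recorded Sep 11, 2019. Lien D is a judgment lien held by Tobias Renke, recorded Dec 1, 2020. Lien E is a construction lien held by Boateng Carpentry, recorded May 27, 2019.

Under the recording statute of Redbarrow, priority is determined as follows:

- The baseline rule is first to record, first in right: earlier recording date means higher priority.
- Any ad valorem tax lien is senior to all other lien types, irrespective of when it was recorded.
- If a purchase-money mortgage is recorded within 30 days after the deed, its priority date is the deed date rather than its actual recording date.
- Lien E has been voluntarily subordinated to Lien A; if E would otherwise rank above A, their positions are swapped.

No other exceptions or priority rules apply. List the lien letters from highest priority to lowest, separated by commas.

B, A, C, E, D

Adjusting effective dates: C was recorded 206 days after the deed — beyond 30 days — so no relation-back applies.
B is an ad valorem tax lien, so it outranks all other liens regardless of date.
Ordering the rest by effective date: E (May 27, 2019), C (Sep 11, 2019), A (Jul 7, 2020), D (Dec 1, 2020).
The subordination applies — E was senior to A — so E and A swap.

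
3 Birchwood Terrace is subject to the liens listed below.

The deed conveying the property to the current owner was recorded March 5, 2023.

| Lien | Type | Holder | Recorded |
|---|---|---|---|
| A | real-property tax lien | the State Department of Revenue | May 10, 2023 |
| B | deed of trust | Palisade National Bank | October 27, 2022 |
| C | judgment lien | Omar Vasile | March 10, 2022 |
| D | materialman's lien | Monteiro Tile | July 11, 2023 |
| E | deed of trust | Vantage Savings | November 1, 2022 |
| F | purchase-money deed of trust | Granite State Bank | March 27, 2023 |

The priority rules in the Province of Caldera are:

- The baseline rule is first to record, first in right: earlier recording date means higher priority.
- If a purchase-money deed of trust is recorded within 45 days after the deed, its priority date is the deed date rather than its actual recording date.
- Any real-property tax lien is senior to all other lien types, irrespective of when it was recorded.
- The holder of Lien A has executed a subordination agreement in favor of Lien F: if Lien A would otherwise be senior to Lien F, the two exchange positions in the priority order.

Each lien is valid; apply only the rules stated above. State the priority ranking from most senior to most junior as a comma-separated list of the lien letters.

F, C, B, E, A, D

Adjusting effective dates: F's effective date is the deed date, March 5, 2023.
As a real-property tax lien, A is senior to every other lien.
Remaining liens by effective date: C (March 10, 2022), B (October 27, 2022), E (November 1, 2022), F (March 5, 2023), D (July 11, 2023).
A is senior to F before the subordination, so the two trade places.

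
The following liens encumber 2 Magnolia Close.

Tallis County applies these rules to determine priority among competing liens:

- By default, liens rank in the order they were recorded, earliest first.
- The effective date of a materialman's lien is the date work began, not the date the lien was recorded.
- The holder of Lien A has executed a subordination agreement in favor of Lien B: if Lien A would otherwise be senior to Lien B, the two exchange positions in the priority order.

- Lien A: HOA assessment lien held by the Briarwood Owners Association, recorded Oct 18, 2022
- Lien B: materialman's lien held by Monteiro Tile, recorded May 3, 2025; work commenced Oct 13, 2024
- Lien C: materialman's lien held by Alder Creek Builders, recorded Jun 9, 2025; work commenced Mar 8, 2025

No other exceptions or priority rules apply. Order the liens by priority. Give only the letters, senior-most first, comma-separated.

B, A, C

Effective dates: B's effective date is Oct 13, 2024, when work began; C is treated as recorded Mar 8, 2025, the work-commencement date.
Sorted by effective date: A (Oct 18, 2022), B (Oct 13, 2024), C (Mar 8, 2025).
A is senior to B before the subordination, so the two trade places.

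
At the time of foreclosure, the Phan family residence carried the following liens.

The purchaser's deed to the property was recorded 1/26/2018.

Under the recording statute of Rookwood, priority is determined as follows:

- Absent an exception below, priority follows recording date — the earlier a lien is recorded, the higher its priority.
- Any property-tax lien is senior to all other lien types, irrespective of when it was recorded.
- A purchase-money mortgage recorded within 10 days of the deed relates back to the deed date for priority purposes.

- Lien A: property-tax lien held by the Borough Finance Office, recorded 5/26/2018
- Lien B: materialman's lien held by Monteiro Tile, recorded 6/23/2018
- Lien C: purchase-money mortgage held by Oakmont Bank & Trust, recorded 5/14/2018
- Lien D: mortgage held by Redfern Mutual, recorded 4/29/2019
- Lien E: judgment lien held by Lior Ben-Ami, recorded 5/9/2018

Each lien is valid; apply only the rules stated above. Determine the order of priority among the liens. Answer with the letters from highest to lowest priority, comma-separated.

A, E, C, B, D

Adjusting effective dates: C was recorded 108 days after the deed — beyond 10 days — so no relation-back applies.
A, as a property-tax lien, has superpriority and ranks first.
The other liens, earliest effective date first: E (5/9/2018), C (5/14/2018), B (6/23/2018), D (4/29/2019).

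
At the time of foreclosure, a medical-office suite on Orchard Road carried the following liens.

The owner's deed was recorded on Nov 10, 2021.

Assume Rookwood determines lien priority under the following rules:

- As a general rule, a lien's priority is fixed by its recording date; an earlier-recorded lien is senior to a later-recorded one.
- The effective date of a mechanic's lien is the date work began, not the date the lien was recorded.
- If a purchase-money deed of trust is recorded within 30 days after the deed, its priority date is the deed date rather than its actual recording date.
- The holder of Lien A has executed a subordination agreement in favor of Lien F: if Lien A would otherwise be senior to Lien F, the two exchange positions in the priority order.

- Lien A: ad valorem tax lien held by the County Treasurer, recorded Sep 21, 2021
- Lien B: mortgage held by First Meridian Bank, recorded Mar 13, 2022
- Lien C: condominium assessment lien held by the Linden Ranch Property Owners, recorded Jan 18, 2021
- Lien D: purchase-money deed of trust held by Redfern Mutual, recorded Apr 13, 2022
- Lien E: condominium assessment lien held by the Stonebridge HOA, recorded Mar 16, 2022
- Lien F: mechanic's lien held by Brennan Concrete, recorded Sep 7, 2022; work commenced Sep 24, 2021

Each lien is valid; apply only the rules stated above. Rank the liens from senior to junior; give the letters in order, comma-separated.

C, F, A, B, E, D

Effective dates: D was recorded 154 days after the deed, outside the 30-day window, so it keeps its recording date; F is treated as recorded Sep 24, 2021, the work-commencement date.
Ordering by effective date: C (Jan 18, 2021), A (Sep 21, 2021), F (Sep 24, 2021), B (Mar 13, 2022), E (Mar 16, 2022), D (Apr 13, 2022).
A would otherwise be senior to F, so under the subordination agreement A and F exchange positions.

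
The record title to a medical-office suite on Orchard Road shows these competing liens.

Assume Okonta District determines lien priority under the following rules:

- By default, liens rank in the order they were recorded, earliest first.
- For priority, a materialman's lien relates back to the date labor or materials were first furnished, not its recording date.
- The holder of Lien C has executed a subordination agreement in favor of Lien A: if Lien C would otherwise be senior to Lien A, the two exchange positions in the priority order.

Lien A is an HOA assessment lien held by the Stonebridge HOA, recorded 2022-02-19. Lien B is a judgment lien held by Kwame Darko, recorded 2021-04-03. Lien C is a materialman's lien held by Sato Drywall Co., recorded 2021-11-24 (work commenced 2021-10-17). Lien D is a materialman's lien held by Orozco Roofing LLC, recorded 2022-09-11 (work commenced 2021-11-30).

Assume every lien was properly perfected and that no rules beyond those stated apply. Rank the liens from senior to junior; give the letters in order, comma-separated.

Effective dates after the stated exceptions: C's effective date is 2021-10-17, when work began; D's effective date is 2021-11-30, when work began.
Ordering by effective date: B (2021-04-03), C (2021-10-17), D (2021-11-30), A (2022-02-19).
Because C would otherwise rank above A, the subordination swaps them.

B, A, D, C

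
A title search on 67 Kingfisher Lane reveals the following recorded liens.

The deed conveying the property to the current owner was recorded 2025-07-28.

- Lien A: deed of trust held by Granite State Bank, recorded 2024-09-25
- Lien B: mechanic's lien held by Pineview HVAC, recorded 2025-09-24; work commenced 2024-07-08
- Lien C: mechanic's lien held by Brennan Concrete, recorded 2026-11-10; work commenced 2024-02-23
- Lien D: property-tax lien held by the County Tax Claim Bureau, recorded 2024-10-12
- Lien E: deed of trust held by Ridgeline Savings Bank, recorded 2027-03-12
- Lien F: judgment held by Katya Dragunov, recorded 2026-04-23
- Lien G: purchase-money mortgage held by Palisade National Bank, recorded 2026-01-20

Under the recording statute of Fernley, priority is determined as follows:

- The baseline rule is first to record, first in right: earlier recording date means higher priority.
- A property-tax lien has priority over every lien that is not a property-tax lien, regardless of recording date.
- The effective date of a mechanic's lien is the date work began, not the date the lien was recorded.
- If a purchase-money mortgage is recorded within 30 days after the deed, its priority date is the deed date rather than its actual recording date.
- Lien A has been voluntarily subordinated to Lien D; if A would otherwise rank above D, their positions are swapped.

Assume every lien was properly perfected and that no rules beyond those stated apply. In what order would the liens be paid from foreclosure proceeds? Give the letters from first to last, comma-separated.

D, C, B, A, G, F, E

First, effective dates: B's effective date is 2024-07-08, when work began; C relates back to 2024-02-23 (work commenced); G missed the 30-day window (176 days after the deed), so its recording date stands.
D, as a property-tax lien, has superpriority and ranks first.
Remaining liens by effective date: C (2024-02-23), B (2024-07-08), A (2024-09-25), G (2026-01-20), F (2026-04-23), E (2027-03-12).
A already ranks below D; the subordination has no effect.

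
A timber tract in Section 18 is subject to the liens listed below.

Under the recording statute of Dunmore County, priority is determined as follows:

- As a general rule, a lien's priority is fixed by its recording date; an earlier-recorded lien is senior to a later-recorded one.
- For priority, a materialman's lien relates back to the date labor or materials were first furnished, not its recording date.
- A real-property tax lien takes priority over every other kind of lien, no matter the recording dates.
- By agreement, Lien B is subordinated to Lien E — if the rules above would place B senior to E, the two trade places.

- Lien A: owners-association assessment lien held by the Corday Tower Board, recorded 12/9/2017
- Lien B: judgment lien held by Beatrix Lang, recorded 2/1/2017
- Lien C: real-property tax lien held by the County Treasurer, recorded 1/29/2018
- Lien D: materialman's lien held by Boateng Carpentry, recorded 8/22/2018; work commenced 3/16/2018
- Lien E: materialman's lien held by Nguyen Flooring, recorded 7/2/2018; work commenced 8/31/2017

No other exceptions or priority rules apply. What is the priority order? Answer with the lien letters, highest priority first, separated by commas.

First, effective dates: D relates back to 3/16/2018 (work commenced); E relates back to 8/31/2017 (work commenced).
C is a real-property tax lien and takes priority over every other lien.
The other liens, earliest effective date first: B (2/1/2017), E (8/31/2017), A (12/9/2017), D (3/16/2018).
Because B would otherwise rank above E, the subordination swaps them.

C, E, B, A, D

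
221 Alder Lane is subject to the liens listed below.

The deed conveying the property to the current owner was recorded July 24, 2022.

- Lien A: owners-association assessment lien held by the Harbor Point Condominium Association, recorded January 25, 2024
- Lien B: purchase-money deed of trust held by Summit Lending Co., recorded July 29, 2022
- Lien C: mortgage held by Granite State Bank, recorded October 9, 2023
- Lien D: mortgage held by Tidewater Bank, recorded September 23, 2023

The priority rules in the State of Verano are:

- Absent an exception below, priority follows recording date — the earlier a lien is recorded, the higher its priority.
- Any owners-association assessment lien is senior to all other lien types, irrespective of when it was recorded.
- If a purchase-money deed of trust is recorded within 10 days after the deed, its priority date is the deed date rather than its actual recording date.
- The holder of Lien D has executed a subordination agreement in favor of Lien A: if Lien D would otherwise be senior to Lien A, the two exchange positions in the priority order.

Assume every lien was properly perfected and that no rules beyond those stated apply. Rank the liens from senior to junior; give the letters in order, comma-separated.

A, B, D, C

First, effective dates: B relates back to the deed date July 24, 2022.
A is an owners-association assessment lien, so it outranks all other liens regardless of date.
Among the remaining liens, by effective date: B (July 24, 2022), D (September 23, 2023), C (October 9, 2023).
D is already junior to A, so the subordination agreement changes nothing.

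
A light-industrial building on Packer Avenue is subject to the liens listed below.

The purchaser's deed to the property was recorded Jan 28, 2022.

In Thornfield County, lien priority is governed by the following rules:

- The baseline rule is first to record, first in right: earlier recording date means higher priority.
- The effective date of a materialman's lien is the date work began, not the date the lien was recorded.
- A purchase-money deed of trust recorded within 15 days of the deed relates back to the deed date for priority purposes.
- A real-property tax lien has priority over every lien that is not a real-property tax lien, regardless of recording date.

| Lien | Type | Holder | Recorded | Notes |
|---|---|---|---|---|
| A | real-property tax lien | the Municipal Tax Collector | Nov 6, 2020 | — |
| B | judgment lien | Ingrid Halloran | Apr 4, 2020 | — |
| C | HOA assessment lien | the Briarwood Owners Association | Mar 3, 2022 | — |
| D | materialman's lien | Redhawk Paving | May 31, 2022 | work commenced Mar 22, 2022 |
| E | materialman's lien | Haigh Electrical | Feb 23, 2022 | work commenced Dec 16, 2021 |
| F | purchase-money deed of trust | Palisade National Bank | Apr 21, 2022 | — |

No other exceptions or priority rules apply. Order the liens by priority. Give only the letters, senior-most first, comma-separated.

A, B, E, C, D, F

Effective dates after the stated exceptions: D is treated as recorded Mar 22, 2022, the work-commencement date; E relates back to Dec 16, 2021 (work commenced); F missed the 15-day window (83 days after the deed), so its recording date stands.
A is a real-property tax lien, so it outranks all other liens regardless of date.
The other liens, earliest effective date first: B (Apr 4, 2020), E (Dec 16, 2021), C (Mar 3, 2022), D (Mar 22, 2022), F (Apr 21, 2022).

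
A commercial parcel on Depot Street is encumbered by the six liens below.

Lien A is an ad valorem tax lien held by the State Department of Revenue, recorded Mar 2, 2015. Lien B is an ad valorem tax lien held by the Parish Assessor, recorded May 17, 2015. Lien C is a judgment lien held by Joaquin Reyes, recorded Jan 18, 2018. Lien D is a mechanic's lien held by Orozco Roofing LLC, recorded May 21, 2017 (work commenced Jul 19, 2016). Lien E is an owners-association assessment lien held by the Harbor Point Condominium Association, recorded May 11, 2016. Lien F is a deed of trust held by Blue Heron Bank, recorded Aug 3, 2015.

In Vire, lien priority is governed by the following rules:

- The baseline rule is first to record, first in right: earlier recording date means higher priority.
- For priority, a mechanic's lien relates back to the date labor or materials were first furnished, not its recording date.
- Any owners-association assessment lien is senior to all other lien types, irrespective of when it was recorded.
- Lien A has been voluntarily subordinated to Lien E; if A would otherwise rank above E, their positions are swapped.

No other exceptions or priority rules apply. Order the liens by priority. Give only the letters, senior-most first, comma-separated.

Effective dates after the stated exceptions: D relates back to Jul 19, 2016 (work commenced).
As an owners-association assessment lien, E is senior to every other lien.
The other liens, earliest effective date first: A (Mar 2, 2015), B (May 17, 2015), F (Aug 3, 2015), D (Jul 19, 2016), C (Jan 18, 2018).
A is already junior to E, so the subordination agreement changes nothing.

E, A, B, F, D, C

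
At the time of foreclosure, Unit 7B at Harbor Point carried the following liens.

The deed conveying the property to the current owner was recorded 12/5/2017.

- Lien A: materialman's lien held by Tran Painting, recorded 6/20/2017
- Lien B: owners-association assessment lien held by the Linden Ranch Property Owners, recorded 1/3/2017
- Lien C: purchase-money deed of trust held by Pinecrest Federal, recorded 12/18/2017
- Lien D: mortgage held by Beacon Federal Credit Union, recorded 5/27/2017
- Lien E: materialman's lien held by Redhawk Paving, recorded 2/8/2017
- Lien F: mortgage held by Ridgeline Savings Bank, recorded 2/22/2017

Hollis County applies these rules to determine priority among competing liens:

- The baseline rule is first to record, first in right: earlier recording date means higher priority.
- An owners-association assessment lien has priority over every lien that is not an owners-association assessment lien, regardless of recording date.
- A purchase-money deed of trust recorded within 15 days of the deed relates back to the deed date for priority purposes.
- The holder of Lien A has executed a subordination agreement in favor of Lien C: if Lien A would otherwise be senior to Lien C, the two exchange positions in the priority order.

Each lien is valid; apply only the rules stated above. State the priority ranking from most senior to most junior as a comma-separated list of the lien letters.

B, E, F, D, C, A

Effective dates after the stated exceptions: C relates back to the deed date 12/5/2017.
B is an owners-association assessment lien, so it outranks all other liens regardless of date.
Among the remaining liens, by effective date: E (2/8/2017), F (2/22/2017), D (5/27/2017), A (6/20/2017), C (12/5/2017).
The subordination applies — A was senior to C — so A and C swap.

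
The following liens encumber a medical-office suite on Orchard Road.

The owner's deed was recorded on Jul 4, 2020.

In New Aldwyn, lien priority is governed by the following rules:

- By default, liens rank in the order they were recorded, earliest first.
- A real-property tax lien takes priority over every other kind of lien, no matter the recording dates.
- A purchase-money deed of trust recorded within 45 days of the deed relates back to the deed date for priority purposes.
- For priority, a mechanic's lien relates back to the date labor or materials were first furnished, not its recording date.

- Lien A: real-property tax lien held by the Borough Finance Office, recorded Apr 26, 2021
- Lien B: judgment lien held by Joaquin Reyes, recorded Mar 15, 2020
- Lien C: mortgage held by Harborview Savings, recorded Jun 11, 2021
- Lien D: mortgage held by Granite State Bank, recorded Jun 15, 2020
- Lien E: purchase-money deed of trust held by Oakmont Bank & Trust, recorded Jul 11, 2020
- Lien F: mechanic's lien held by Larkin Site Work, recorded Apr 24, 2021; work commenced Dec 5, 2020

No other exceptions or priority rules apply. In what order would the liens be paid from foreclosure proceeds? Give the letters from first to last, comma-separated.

Adjusting effective dates: E was recorded within the 45-day window, so its effective date is the deed date Jul 4, 2020; F relates back to Dec 5, 2020 (work commenced).
A, as a real-property tax lien, has superpriority and ranks first.
Remaining liens by effective date: B (Mar 15, 2020), D (Jun 15, 2020), E (Jul 4, 2020), F (Dec 5, 2020), C (Jun 11, 2021).

A, B, D, E, F, C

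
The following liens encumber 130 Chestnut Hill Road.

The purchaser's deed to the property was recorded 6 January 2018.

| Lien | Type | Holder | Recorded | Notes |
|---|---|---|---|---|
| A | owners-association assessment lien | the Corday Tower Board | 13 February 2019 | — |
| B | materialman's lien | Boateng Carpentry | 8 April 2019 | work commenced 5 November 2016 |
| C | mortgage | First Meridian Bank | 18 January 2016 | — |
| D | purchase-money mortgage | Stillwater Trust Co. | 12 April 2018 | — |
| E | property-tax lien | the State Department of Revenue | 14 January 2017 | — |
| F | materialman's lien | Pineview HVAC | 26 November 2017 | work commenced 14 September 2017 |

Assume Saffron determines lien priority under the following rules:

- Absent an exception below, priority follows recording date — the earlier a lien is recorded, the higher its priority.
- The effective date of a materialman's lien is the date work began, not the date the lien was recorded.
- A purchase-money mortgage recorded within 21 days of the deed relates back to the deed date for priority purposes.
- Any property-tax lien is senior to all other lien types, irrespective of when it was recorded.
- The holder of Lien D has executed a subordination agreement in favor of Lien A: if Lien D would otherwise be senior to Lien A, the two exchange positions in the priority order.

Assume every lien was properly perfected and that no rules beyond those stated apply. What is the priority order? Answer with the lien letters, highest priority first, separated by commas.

Effective dates after the stated exceptions: B's effective date is 5 November 2016, when work began; D missed the 21-day window (96 days after the deed), so its recording date stands; F relates back to 14 September 2017 (work commenced).
E, as a property-tax lien, has superpriority and ranks first.
Among the remaining liens, by effective date: C (18 January 2016), B (5 November 2016), F (14 September 2017), D (12 April 2018), A (13 February 2019).
Because D would otherwise rank above A, the subordination swaps them.

E, C, B, F, A, D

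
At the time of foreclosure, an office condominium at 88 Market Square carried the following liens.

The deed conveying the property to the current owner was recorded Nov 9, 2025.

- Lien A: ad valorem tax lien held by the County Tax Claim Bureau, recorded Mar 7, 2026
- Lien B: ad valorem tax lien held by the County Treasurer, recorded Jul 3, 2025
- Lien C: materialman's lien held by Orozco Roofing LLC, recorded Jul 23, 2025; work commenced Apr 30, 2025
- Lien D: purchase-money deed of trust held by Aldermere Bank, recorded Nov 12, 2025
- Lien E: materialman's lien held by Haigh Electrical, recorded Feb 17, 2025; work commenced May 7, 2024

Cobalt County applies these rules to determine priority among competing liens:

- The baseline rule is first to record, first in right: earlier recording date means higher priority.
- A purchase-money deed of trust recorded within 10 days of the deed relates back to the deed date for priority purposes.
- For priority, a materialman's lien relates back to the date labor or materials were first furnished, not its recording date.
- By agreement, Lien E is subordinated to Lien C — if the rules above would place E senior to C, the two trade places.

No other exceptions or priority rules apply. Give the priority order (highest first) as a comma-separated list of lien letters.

C, E, B, D, A

First, effective dates: C is treated as recorded Apr 30, 2025, the work-commencement date; D relates back to the deed date Nov 9, 2025; E relates back to May 7, 2024 (work commenced).
Sorted by effective date: E (May 7, 2024), C (Apr 30, 2025), B (Jul 3, 2025), D (Nov 9, 2025), A (Mar 7, 2026).
The subordination applies — E was senior to C — so E and C swap.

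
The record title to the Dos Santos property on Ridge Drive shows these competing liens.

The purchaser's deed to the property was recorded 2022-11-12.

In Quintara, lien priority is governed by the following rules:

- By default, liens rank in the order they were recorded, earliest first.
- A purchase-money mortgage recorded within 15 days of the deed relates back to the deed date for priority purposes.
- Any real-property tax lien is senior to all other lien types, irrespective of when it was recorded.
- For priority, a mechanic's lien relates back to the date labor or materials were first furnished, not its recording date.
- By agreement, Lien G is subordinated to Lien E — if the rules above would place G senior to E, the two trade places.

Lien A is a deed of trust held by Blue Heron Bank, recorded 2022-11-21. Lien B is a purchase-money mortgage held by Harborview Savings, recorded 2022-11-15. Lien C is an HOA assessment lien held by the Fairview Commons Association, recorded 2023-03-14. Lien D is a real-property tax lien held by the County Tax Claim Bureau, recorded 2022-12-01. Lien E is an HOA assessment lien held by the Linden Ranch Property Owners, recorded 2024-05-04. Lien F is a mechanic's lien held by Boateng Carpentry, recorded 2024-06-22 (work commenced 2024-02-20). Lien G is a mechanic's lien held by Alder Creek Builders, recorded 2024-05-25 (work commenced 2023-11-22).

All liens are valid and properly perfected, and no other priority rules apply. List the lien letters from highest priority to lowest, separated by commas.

D, B, A, C, E, F, G

Adjusting effective dates: B was recorded within the 15-day window, so its effective date is the deed date 2022-11-12; F's effective date is 2024-02-20, when work began; G relates back to 2023-11-22 (work commenced).
D, as a real-property tax lien, has superpriority and ranks first.
Among the remaining liens, by effective date: B (2022-11-12), A (2022-11-21), C (2023-03-14), G (2023-11-22), F (2024-02-20), E (2024-05-04).
G is senior to E before the subordination, so the two trade places.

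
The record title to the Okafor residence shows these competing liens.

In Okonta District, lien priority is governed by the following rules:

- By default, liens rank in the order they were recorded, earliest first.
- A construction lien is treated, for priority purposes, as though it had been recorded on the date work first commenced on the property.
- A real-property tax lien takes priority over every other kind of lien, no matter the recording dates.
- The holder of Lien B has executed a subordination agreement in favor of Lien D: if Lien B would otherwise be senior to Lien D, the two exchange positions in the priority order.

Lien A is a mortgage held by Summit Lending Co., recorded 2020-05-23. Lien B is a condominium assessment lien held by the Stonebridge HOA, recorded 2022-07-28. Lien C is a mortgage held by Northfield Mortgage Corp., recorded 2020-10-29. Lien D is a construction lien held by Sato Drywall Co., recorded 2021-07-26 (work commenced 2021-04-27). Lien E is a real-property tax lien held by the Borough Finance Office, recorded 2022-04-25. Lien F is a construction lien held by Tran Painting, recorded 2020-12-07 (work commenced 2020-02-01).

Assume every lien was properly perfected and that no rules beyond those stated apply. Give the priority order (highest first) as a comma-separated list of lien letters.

E, F, A, C, D, B

Effective dates: D relates back to 2021-04-27 (work commenced); F relates back to 2020-02-01 (work commenced).
E is a real-property tax lien and takes priority over every other lien.
The other liens, earliest effective date first: F (2020-02-01), A (2020-05-23), C (2020-10-29), D (2021-04-27), B (2022-07-28).
B is already junior to D, so the subordination agreement changes nothing.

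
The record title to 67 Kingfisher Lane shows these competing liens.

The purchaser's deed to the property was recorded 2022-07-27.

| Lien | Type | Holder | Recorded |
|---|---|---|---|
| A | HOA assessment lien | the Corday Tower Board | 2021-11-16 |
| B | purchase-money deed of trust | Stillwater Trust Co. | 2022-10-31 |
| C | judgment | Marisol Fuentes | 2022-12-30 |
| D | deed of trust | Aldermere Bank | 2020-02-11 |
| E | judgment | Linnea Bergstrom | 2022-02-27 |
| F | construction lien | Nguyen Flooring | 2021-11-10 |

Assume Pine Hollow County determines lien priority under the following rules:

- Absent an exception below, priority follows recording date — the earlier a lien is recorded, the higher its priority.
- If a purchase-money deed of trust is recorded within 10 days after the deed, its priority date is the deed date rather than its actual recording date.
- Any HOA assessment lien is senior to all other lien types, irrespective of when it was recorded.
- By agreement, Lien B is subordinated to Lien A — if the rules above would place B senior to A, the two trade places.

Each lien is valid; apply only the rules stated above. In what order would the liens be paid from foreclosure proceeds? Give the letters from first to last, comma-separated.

A, D, F, E, B, C

Effective dates: B was recorded 96 days after the deed — beyond 10 days — so no relation-back applies.
As an HOA assessment lien, A is senior to every other lien.
Ordering the rest by effective date: D (2020-02-11), F (2021-11-10), E (2022-02-27), B (2022-10-31), C (2022-12-30).
Since B is not senior to A, the subordination leaves the order unchanged.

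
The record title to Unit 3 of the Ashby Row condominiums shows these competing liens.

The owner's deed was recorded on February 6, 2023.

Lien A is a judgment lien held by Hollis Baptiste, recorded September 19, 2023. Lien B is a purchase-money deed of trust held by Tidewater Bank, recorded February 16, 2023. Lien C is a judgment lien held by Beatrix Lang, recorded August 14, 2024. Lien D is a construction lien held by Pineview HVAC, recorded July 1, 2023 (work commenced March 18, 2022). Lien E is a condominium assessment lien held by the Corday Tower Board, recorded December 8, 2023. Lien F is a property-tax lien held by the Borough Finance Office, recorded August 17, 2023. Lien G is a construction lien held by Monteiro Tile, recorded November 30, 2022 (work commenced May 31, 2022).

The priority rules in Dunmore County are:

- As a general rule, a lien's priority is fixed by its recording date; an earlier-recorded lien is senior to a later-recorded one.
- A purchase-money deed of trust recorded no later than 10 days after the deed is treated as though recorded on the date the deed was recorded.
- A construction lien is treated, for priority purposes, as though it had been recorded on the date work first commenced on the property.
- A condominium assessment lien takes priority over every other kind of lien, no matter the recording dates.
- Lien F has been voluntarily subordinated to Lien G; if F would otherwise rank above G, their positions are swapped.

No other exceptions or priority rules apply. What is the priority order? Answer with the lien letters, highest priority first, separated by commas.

Effective dates: B relates back to the deed date February 6, 2023; D is treated as recorded March 18, 2022, the work-commencement date; G is treated as recorded May 31, 2022, the work-commencement date.
E, as a condominium assessment lien, has superpriority and ranks first.
The other liens, earliest effective date first: D (March 18, 2022), G (May 31, 2022), B (February 6, 2023), F (August 17, 2023), A (September 19, 2023), C (August 14, 2024).
F is already junior to G, so the subordination agreement changes nothing.

E, D, G, B, F, A, C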